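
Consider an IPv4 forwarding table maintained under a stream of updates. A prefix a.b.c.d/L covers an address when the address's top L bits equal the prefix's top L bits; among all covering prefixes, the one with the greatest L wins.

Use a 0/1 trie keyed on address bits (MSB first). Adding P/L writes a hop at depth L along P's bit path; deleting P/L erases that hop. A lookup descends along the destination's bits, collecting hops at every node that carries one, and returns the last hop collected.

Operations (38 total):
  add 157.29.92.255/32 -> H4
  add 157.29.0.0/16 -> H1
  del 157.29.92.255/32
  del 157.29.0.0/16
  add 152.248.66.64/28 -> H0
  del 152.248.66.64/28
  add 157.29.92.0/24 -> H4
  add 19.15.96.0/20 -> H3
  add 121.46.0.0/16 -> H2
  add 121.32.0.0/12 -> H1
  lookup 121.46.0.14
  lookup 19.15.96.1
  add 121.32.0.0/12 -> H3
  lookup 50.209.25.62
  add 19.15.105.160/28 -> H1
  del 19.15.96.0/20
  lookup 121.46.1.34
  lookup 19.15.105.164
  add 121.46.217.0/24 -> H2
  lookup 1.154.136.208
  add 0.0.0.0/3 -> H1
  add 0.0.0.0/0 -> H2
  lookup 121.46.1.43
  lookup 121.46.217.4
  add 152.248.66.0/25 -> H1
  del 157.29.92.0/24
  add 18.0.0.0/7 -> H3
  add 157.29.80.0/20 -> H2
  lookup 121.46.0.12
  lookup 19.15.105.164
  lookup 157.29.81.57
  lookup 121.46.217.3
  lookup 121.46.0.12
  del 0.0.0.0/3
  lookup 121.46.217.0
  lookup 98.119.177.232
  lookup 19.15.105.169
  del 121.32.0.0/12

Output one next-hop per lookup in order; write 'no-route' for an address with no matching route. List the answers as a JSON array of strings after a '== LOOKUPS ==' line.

Apply in order:
  + 157.29.92.255/32 (H4) depth=32
  + 157.29.0.0/16 (H1) depth=16
  - 157.29.92.255/32 clear@32
  - 157.29.0.0/16 clear@16
  + 152.248.66.64/28 (H0) depth=28
  - 152.248.66.64/28 clear@28
  + 157.29.92.0/24 (H4) depth=24
  + 19.15.96.0/20 (H3) depth=20
  + 121.46.0.0/16 (H2) depth=16
  + 121.32.0.0/12 (H1) depth=12
  lookup 121.46.0.14: bits 0111100100101110 walk d0:-→d1:-→d2:-→d3:-→d4:-→d5:-→d6:-→d7:-→d8:-→d9:-→d10:-→d11:-→d12:H1→d13:-→d14:-→d15:-→d16:H2 -> H2
  lookup 19.15.96.1: bits 00010011000011110110 walk d0:-→d1:-→d2:-→d3:-→d4:-→d5:-→d6:-→d7:-→d8:-→d9:-→d10:-→d11:-→d12:-→d13:-→d14:-→d15:-→d16:-→d17:-→d18:-→d19:-→d20:H3 -> H3
  + 121.32.0.0/12 (H3) depth=12
  lookup 50.209.25.62: bits 00 walk d0:-→d1:-→d2:- -> no-route
  + 19.15.105.160/28 (H1) depth=28
  - 19.15.96.0/20 clear@20
  lookup 121.46.1.34: bits 0111100100101110 walk d0:-→d1:-→d2:-→d3:-→d4:-→d5:-→d6:-→d7:-→d8:-→d9:-→d10:-→d11:-→d12:H3→d13:-→d14:-→d15:-→d16:H2 -> H2
  lookup 19.15.105.164: bits 0001001100001111011010011010 walk d0:-→d1:-→d2:-→d3:-→d4:-→d5:-→d6:-→d7:-→d8:-→d9:-→d10:-→d11:-→d12:-→d13:-→d14:-→d15:-→d16:-→d17:-→d18:-→d19:-→d20:-→d21:-→d22:-→d23:-→d24:-→d25:-→d26:-→d27:-→d28:H1 -> H1
  + 121.46.217.0/24 (H2) depth=24
  lookup 1.154.136.208: bits 000 walk d0:-→d1:-→d2:-→d3:- -> no-route
  + 0.0.0.0/3 (H1) depth=3
  + 0.0.0.0/0 (H2) depth=0
  lookup 121.46.1.43: bits 0111100100101110 walk d0:H2→d1:-→d2:-→d3:-→d4:-→d5:-→d6:-→d7:-→d8:-→d9:-→d10:-→d11:-→d12:H3→d13:-→d14:-→d15:-→d16:H2 -> H2
  lookup 121.46.217.4: bits 011110010010111011011001 walk d0:H2→d1:-→d2:-→d3:-→d4:-→d5:-→d6:-→d7:-→d8:-→d9:-→d10:-→d11:-→d12:H3→d13:-→d14:-→d15:-→d16:H2→d17:-→d18:-→d19:-→d20:-→d21:-→d22:-→d23:-→d24:H2 -> H2
  + 152.248.66.0/25 (H1) depth=25
  - 157.29.92.0/24 clear@24
  + 18.0.0.0/7 (H3) depth=7
  + 157.29.80.0/20 (H2) depth=20
  lookup 121.46.0.12: bits 0111100100101110 walk d0:H2→d1:-→d2:-→d3:-→d4:-→d5:-→d6:-→d7:-→d8:-→d9:-→d10:-→d11:-→d12:H3→d13:-→d14:-→d15:-→d16:H2 -> H2
  lookup 19.15.105.164: bits 0001001100001111011010011010 walk d0:H2→d1:-→d2:-→d3:H1→d4:-→d5:-→d6:-→d7:H3→d8:-→d9:-→d10:-→d11:-→d12:-→d13:-→d14:-→d15:-→d16:-→d17:-→d18:-→d19:-→d20:-→d21:-→d22:-→d23:-→d24:-→d25:-→d26:-→d27:-→d28:H1 -> H1
  lookup 157.29.81.57: bits 10011101000111010101 walk d0:H2→d1:-→d2:-→d3:-→d4:-→d5:-→d6:-→d7:-→d8:-→d9:-→d10:-→d11:-→d12:-→d13:-→d14:-→d15:-→d16:-→d17:-→d18:-→d19:-→d20:H2 -> H2
  lookup 121.46.217.3: bits 011110010010111011011001 walk d0:H2→d1:-→d2:-→d3:-→d4:-→d5:-→d6:-→d7:-→d8:-→d9:-→d10:-→d11:-→d12:H3→d13:-→d14:-→d15:-→d16:H2→d17:-→d18:-→d19:-→d20:-→d21:-→d22:-→d23:-→d24:H2 -> H2
  lookup 121.46.0.12: bits 0111100100101110 walk d0:H2→d1:-→d2:-→d3:-→d4:-→d5:-→d6:-→d7:-→d8:-→d9:-→d10:-→d11:-→d12:H3→d13:-→d14:-→d15:-→d16:H2 -> H2
  - 0.0.0.0/3 clear@3
  lookup 121.46.217.0: bits 011110010010111011011001 walk d0:H2→d1:-→d2:-→d3:-→d4:-→d5:-→d6:-→d7:-→d8:-→d9:-→d10:-→d11:-→d12:H3→d13:-→d14:-→d15:-→d16:H2→d17:-→d18:-→d19:-→d20:-→d21:-→d22:-→d23:-→d24:H2 -> H2
  lookup 98.119.177.232: bits 011 walk d0:H2→d1:-→d2:-→d3:- -> H2
  lookup 19.15.105.169: bits 0001001100001111011010011010 walk d0:H2→d1:-→d2:-→d3:-→d4:-→d5:-→d6:-→d7:H3→d8:-→d9:-→d10:-→d11:-→d12:-→d13:-→d14:-→d15:-→d16:-→d17:-→d18:-→d19:-→d20:-→d21:-→d22:-→d23:-→d24:-→d25:-→d26:-→d27:-→d28:H1 -> H1
  - 121.32.0.0/12 clear@12

== LOOKUPS ==
["H2","H3","no-route","H2","H1","no-route","H2","H2","H2","H1","H2","H2","H2","H2","H2","H1"]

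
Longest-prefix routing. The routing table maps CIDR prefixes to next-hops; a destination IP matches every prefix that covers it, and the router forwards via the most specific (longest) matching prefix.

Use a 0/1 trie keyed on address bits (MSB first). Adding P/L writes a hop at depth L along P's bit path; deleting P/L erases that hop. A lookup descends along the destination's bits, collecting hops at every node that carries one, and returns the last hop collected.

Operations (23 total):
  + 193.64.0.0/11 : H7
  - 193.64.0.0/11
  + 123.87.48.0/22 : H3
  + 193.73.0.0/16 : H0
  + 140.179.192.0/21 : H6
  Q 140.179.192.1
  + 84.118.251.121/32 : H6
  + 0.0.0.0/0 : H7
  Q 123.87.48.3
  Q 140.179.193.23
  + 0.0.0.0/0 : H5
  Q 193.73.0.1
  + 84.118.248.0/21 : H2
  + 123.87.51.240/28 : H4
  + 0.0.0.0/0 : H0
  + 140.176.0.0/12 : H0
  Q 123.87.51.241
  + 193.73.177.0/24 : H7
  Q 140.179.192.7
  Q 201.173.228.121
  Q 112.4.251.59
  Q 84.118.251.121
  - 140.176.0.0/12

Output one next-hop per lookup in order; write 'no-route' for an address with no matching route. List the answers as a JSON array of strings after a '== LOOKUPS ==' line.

Apply in order:
  + 193.64.0.0/11 (H7) depth=11
  - 193.64.0.0/11 clear@11
  + 123.87.48.0/22 (H3) depth=22
  + 193.73.0.0/16 (H0) depth=16
  + 140.179.192.0/21 (H6) depth=21
  ? 140.179.192.1  path d0:-→d1:-→d2:-→d3:-→d4:-→d5:-→d6:-→d7:-→d8:-→d9:-→d10:-→d11:-→d12:-→d13:-→d14:-→d15:-→d16:-→d17:-→d18:-→d19:-→d20:-→d21:H6  best=H6
  + 84.118.251.121/32 (H6) depth=32
  + 0.0.0.0/0 (H7) depth=0
  ? 123.87.48.3  path d0:H7→d1:-→d2:-→d3:-→d4:-→d5:-→d6:-→d7:-→d8:-→d9:-→d10:-→d11:-→d12:-→d13:-→d14:-→d15:-→d16:-→d17:-→d18:-→d19:-→d20:-→d21:-→d22:H3  best=H3
  ? 140.179.193.23  path d0:H7→d1:-→d2:-→d3:-→d4:-→d5:-→d6:-→d7:-→d8:-→d9:-→d10:-→d11:-→d12:-→d13:-→d14:-→d15:-→d16:-→d17:-→d18:-→d19:-→d20:-→d21:H6  best=H6
  + 0.0.0.0/0 (H5) depth=0
  ? 193.73.0.1  path d0:H5→d1:-→d2:-→d3:-→d4:-→d5:-→d6:-→d7:-→d8:-→d9:-→d10:-→d11:-→d12:-→d13:-→d14:-→d15:-→d16:H0  best=H0
  + 84.118.248.0/21 (H2) depth=21
  + 123.87.51.240/28 (H4) depth=28
  + 0.0.0.0/0 (H0) depth=0
  + 140.176.0.0/12 (H0) depth=12
  ? 123.87.51.241  path d0:H0→d1:-→d2:-→d3:-→d4:-→d5:-→d6:-→d7:-→d8:-→d9:-→d10:-→d11:-→d12:-→d13:-→d14:-→d15:-→d16:-→d17:-→d18:-→d19:-→d20:-→d21:-→d22:H3→d23:-→d24:-→d25:-→d26:-→d27:-→d28:H4  best=H4
  + 193.73.177.0/24 (H7) depth=24
  ? 140.179.192.7  path d0:H0→d1:-→d2:-→d3:-→d4:-→d5:-→d6:-→d7:-→d8:-→d9:-→d10:-→d11:-→d12:H0→d13:-→d14:-→d15:-→d16:-→d17:-→d18:-→d19:-→d20:-→d21:H6  best=H6
  ? 201.173.228.121  path d0:H0→d1:-→d2:-→d3:-→d4:-  best=H0
  ? 112.4.251.59  path d0:H0→d1:-→d2:-→d3:-→d4:-  best=H0
  ? 84.118.251.121  path d0:H0→d1:-→d2:-→d3:-→d4:-→d5:-→d6:-→d7:-→d8:-→d9:-→d10:-→d11:-→d12:-→d13:-→d14:-→d15:-→d16:-→d17:-→d18:-→d19:-→d20:-→d21:H2→d22:-→d23:-→d24:-→d25:-→d26:-→d27:-→d28:-→d29:-→d30:-→d31:-→d32:H6  best=H6
  - 140.176.0.0/12 clear@12

== LOOKUPS ==
["H6","H3","H6","H0","H4","H6","H0","H0","H6"]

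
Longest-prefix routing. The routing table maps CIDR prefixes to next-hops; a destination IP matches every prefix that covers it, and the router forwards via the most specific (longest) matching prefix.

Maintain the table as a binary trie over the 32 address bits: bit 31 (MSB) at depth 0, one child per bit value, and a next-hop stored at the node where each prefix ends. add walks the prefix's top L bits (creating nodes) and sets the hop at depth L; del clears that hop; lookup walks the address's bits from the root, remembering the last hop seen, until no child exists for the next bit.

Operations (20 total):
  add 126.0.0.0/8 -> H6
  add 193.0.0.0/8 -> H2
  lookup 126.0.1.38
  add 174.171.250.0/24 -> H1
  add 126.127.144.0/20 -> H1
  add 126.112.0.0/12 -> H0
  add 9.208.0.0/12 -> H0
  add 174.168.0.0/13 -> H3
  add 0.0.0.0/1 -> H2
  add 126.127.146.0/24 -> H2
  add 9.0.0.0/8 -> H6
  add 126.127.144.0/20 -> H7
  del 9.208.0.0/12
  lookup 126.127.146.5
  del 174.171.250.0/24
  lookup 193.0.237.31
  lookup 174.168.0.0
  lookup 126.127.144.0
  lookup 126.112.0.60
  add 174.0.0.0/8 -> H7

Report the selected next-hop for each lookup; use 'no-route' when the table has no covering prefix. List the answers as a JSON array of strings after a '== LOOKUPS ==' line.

Apply in order:
  add 126.0.0.0/8 -> H6 at depth 8
  add 193.0.0.0/8 -> H2 at depth 8
  lookup 126.0.1.38: bits 01111110 walk d0:-→d1:-→d2:-→d3:-→d4:-→d5:-→d6:-→d7:-→d8:H6 -> H6
  add 174.171.250.0/24 -> H1 at depth 24
  add 126.127.144.0/20 -> H1 at depth 20
  add 126.112.0.0/12 -> H0 at depth 12
  add 9.208.0.0/12 -> H0 at depth 12
  add 174.168.0.0/13 -> H3 at depth 13
  add 0.0.0.0/1 -> H2 at depth 1
  add 126.127.146.0/24 -> H2 at depth 24
  add 9.0.0.0/8 -> H6 at depth 8
  add 126.127.144.0/20 -> H7 at depth 20
  del 9.208.0.0/12 (clear depth 12)
  lookup 126.127.146.5: bits 011111100111111110010010 walk d0:-→d1:H2→d2:-→d3:-→d4:-→d5:-→d6:-→d7:-→d8:H6→d9:-→d10:-→d11:-→d12:H0→d13:-→d14:-→d15:-→d16:-→d17:-→d18:-→d19:-→d20:H7→d21:-→d22:-→d23:-→d24:H2 -> H2
  del 174.171.250.0/24 (clear depth 24)
  lookup 193.0.237.31: bits 11000001 walk d0:-→d1:-→d2:-→d3:-→d4:-→d5:-→d6:-→d7:-→d8:H2 -> H2
  lookup 174.168.0.0: bits 10101110101010 walk d0:-→d1:-→d2:-→d3:-→d4:-→d5:-→d6:-→d7:-→d8:-→d9:-→d10:-→d11:-→d12:-→d13:H3→d14:- -> H3
  lookup 126.127.144.0: bits 0111111001111111100100 walk d0:-→d1:H2→d2:-→d3:-→d4:-→d5:-→d6:-→d7:-→d8:H6→d9:-→d10:-→d11:-→d12:H0→d13:-→d14:-→d15:-→d16:-→d17:-→d18:-→d19:-→d20:H7→d21:-→d22:- -> H7
  lookup 126.112.0.60: bits 011111100111 walk d0:-→d1:H2→d2:-→d3:-→d4:-→d5:-→d6:-→d7:-→d8:H6→d9:-→d10:-→d11:-→d12:H0 -> H0
  add 174.0.0.0/8 -> H7 at depth 8

== LOOKUPS ==
["H6","H2","H2","H3","H7","H0"]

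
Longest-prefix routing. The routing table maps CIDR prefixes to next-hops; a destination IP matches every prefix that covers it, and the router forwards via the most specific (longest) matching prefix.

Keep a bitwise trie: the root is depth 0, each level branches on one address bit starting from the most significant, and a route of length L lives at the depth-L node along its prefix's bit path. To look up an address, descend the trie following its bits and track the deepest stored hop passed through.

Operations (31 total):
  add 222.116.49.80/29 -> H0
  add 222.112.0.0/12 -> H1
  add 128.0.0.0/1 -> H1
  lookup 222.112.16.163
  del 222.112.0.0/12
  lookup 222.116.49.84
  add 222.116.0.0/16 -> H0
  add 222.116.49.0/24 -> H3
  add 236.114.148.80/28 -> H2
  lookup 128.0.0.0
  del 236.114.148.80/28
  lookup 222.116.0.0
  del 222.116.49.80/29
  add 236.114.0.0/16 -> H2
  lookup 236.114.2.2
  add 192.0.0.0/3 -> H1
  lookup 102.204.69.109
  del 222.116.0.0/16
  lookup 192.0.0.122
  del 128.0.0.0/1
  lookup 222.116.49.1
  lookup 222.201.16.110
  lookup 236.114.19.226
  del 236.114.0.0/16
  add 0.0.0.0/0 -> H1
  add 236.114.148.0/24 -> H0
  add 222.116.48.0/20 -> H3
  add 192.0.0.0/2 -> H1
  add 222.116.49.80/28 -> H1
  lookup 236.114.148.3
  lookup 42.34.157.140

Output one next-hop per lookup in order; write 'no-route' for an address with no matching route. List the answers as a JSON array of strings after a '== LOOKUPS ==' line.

Trace:
  + 222.116.49.80/29 (H0) depth=29
  + 222.112.0.0/12 (H1) depth=12
  + 128.0.0.0/1 (H1) depth=1
  lookup 222.112.16.163: bits 1101111001110 walk d0:-→d1:H1→d2:-→d3:-→d4:-→d5:-→d6:-→d7:-→d8:-→d9:-→d10:-→d11:-→d12:H1→d13:- -> H1
  - 222.112.0.0/12 clear@12
  lookup 222.116.49.84: bits 11011110011101000011000101010 walk d0:-→d1:H1→d2:-→d3:-→d4:-→d5:-→d6:-→d7:-→d8:-→d9:-→d10:-→d11:-→d12:-→d13:-→d14:-→d15:-→d16:-→d17:-→d18:-→d19:-→d20:-→d21:-→d22:-→d23:-→d24:-→d25:-→d26:-→d27:-→d28:-→d29:H0 -> H0
  + 222.116.0.0/16 (H0) depth=16
  + 222.116.49.0/24 (H3) depth=24
  + 236.114.148.80/28 (H2) depth=28
  lookup 128.0.0.0: bits 1 walk d0:-→d1:H1 -> H1
  - 236.114.148.80/28 clear@28
  lookup 222.116.0.0: bits 110111100111010000 walk d0:-→d1:H1→d2:-→d3:-→d4:-→d5:-→d6:-→d7:-→d8:-→d9:-→d10:-→d11:-→d12:-→d13:-→d14:-→d15:-→d16:H0→d17:-→d18:- -> H0
  - 222.116.49.80/29 clear@29
  + 236.114.0.0/16 (H2) depth=16
  lookup 236.114.2.2: bits 1110110001110010 walk d0:-→d1:H1→d2:-→d3:-→d4:-→d5:-→d6:-→d7:-→d8:-→d9:-→d10:-→d11:-→d12:-→d13:-→d14:-→d15:-→d16:H2 -> H2
  + 192.0.0.0/3 (H1) depth=3
  lookup 102.204.69.109: bits ε walk d0:- -> no-route
  - 222.116.0.0/16 clear@16
  lookup 192.0.0.122: bits 110 walk d0:-→d1:H1→d2:-→d3:H1 -> H1
  - 128.0.0.0/1 clear@1
  lookup 222.116.49.1: bits 1101111001110100001100010 walk d0:-→d1:-→d2:-→d3:H1→d4:-→d5:-→d6:-→d7:-→d8:-→d9:-→d10:-→d11:-→d12:-→d13:-→d14:-→d15:-→d16:-→d17:-→d18:-→d19:-→d20:-→d21:-→d22:-→d23:-→d24:H3→d25:- -> H3
  lookup 222.201.16.110: bits 11011110 walk d0:-→d1:-→d2:-→d3:H1→d4:-→d5:-→d6:-→d7:-→d8:- -> H1
  lookup 236.114.19.226: bits 1110110001110010 walk d0:-→d1:-→d2:-→d3:-→d4:-→d5:-→d6:-→d7:-→d8:-→d9:-→d10:-→d11:-→d12:-→d13:-→d14:-→d15:-→d16:H2 -> H2
  - 236.114.0.0/16 clear@16
  + 0.0.0.0/0 (H1) depth=0
  + 236.114.148.0/24 (H0) depth=24
  + 222.116.48.0/20 (H3) depth=20
  + 192.0.0.0/2 (H1) depth=2
  + 222.116.49.80/28 (H1) depth=28
  lookup 236.114.148.3: bits 1110110001110010100101000 walk d0:H1→d1:-→d2:H1→d3:-→d4:-→d5:-→d6:-→d7:-→d8:-→d9:-→d10:-→d11:-→d12:-→d13:-→d14:-→d15:-→d16:-→d17:-→d18:-→d19:-→d20:-→d21:-→d22:-→d23:-→d24:H0→d25:- -> H0
  lookup 42.34.157.140: bits ε walk d0:H1 -> H1

== LOOKUPS ==
["H1","H0","H1","H0","H2","no-route","H1","H3","H1","H2","H0","H1"]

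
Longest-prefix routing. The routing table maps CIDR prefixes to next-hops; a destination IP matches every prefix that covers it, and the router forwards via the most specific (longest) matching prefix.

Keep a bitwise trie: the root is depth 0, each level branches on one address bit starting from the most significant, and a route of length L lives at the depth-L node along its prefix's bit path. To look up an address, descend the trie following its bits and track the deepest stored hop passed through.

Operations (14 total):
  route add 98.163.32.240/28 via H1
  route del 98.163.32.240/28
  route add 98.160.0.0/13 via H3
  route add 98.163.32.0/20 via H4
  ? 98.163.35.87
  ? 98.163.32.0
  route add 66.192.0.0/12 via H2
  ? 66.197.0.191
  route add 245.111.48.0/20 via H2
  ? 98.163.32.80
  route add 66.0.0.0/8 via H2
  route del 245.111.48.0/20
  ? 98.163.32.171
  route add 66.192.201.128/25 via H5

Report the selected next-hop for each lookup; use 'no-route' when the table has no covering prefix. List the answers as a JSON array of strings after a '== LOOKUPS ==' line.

Trace:
  add 98.163.32.240/28 -> H1 at depth 28
  - 98.163.32.240/28 clear@28
  add 98.160.0.0/13 -> H3 at depth 13
  add 98.163.32.0/20 -> H4 at depth 20
  lookup 98.163.35.87: bits 0110001010100011001000 walk d0:-→d1:-→d2:-→d3:-→d4:-→d5:-→d6:-→d7:-→d8:-→d9:-→d10:-→d11:-→d12:-→d13:H3→d14:-→d15:-→d16:-→d17:-→d18:-→d19:-→d20:H4→d21:-→d22:- -> H4
  lookup 98.163.32.0: bits 011000101010001100100000 walk d0:-→d1:-→d2:-→d3:-→d4:-→d5:-→d6:-→d7:-→d8:-→d9:-→d10:-→d11:-→d12:-→d13:H3→d14:-→d15:-→d16:-→d17:-→d18:-→d19:-→d20:H4→d21:-→d22:-→d23:-→d24:- -> H4
  add 66.192.0.0/12 -> H2 at depth 12
  lookup 66.197.0.191: bits 010000101100 walk d0:-→d1:-→d2:-→d3:-→d4:-→d5:-→d6:-→d7:-→d8:-→d9:-→d10:-→d11:-→d12:H2 -> H2
  add 245.111.48.0/20 -> H2 at depth 20
  lookup 98.163.32.80: bits 011000101010001100100000 walk d0:-→d1:-→d2:-→d3:-→d4:-→d5:-→d6:-→d7:-→d8:-→d9:-→d10:-→d11:-→d12:-→d13:H3→d14:-→d15:-→d16:-→d17:-→d18:-→d19:-→d20:H4→d21:-→d22:-→d23:-→d24:- -> H4
  add 66.0.0.0/8 -> H2 at depth 8
  - 245.111.48.0/20 clear@20
  lookup 98.163.32.171: bits 0110001010100011001000001 walk d0:-→d1:-→d2:-→d3:-→d4:-→d5:-→d6:-→d7:-→d8:-→d9:-→d10:-→d11:-→d12:-→d13:H3→d14:-→d15:-→d16:-→d17:-→d18:-→d19:-→d20:H4→d21:-→d22:-→d23:-→d24:-→d25:- -> H4
  add 66.192.201.128/25 -> H5 at depth 25

== LOOKUPS ==
["H4","H4","H2","H4","H4"]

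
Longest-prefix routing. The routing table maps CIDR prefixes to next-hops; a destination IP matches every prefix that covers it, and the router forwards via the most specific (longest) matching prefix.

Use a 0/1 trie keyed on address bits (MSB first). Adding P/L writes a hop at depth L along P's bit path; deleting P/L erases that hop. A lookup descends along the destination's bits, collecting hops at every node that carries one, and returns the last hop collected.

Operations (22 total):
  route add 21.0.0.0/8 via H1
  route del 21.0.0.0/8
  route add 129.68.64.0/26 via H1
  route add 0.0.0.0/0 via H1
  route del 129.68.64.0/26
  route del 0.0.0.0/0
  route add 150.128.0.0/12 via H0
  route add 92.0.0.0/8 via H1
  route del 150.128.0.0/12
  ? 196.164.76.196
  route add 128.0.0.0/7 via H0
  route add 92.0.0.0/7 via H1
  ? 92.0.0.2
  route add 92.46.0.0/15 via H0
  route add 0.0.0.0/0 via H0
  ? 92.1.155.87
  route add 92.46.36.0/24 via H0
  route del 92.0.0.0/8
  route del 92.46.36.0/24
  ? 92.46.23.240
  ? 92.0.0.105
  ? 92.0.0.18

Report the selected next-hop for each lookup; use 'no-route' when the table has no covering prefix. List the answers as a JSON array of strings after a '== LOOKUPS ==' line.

Apply in order:
  + 21.0.0.0/8 (H1) depth=8
  del 21.0.0.0/8 (clear depth 8)
  + 129.68.64.0/26 (H1) depth=26
  + 0.0.0.0/0 (H1) depth=0
  del 129.68.64.0/26 (clear depth 26)
  del 0.0.0.0/0 (clear depth 0)
  + 150.128.0.0/12 (H0) depth=12
  + 92.0.0.0/8 (H1) depth=8
  del 150.128.0.0/12 (clear depth 12)
  lookup 196.164.76.196: bits 1 walk d0:-→d1:- -> no-route
  + 128.0.0.0/7 (H0) depth=7
  + 92.0.0.0/7 (H1) depth=7
  lookup 92.0.0.2: bits 01011100 walk d0:-→d1:-→d2:-→d3:-→d4:-→d5:-→d6:-→d7:H1→d8:H1 -> H1
  + 92.46.0.0/15 (H0) depth=15
  + 0.0.0.0/0 (H0) depth=0
  lookup 92.1.155.87: bits 0101110000 walk d0:H0→d1:-→d2:-→d3:-→d4:-→d5:-→d6:-→d7:H1→d8:H1→d9:-→d10:- -> H1
  + 92.46.36.0/24 (H0) depth=24
  del 92.0.0.0/8 (clear depth 8)
  del 92.46.36.0/24 (clear depth 24)
  lookup 92.46.23.240: bits 010111000010111000 walk d0:H0→d1:-→d2:-→d3:-→d4:-→d5:-→d6:-→d7:H1→d8:-→d9:-→d10:-→d11:-→d12:-→d13:-→d14:-→d15:H0→d16:-→d17:-→d18:- -> H0
  lookup 92.0.0.105: bits 0101110000 walk d0:H0→d1:-→d2:-→d3:-→d4:-→d5:-→d6:-→d7:H1→d8:-→d9:-→d10:- -> H1
  lookup 92.0.0.18: bits 0101110000 walk d0:H0→d1:-→d2:-→d3:-→d4:-→d5:-→d6:-→d7:H1→d8:-→d9:-→d10:- -> H1

== LOOKUPS ==
["no-route","H1","H1","H0","H1","H1"]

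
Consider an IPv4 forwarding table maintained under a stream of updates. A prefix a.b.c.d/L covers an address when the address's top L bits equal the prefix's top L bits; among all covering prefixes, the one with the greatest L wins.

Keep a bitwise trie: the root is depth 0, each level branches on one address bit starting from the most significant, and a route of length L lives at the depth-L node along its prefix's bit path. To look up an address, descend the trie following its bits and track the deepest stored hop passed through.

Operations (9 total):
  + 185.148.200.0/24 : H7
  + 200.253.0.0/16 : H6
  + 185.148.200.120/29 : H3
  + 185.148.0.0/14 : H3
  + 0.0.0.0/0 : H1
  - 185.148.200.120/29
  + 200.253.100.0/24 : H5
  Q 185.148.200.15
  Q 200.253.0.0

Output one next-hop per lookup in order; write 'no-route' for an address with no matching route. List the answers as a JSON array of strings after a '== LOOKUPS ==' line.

Process each operation:
  + 185.148.200.0/24 (H7) depth=24
  + 200.253.0.0/16 (H6) depth=16
  + 185.148.200.120/29 (H3) depth=29
  + 185.148.0.0/14 (H3) depth=14
  + 0.0.0.0/0 (H1) depth=0
  del 185.148.200.120/29 (clear depth 29)
  + 200.253.100.0/24 (H5) depth=24
  ? 185.148.200.15  path d0:H1→d1:-→d2:-→d3:-→d4:-→d5:-→d6:-→d7:-→d8:-→d9:-→d10:-→d11:-→d12:-→d13:-→d14:H3→d15:-→d16:-→d17:-→d18:-→d19:-→d20:-→d21:-→d22:-→d23:-→d24:H7→d25:-  best=H7
  ? 200.253.0.0  path d0:H1→d1:-→d2:-→d3:-→d4:-→d5:-→d6:-→d7:-→d8:-→d9:-→d10:-→d11:-→d12:-→d13:-→d14:-→d15:-→d16:H6→d17:-  best=H6

== LOOKUPS ==
["H7","H6"]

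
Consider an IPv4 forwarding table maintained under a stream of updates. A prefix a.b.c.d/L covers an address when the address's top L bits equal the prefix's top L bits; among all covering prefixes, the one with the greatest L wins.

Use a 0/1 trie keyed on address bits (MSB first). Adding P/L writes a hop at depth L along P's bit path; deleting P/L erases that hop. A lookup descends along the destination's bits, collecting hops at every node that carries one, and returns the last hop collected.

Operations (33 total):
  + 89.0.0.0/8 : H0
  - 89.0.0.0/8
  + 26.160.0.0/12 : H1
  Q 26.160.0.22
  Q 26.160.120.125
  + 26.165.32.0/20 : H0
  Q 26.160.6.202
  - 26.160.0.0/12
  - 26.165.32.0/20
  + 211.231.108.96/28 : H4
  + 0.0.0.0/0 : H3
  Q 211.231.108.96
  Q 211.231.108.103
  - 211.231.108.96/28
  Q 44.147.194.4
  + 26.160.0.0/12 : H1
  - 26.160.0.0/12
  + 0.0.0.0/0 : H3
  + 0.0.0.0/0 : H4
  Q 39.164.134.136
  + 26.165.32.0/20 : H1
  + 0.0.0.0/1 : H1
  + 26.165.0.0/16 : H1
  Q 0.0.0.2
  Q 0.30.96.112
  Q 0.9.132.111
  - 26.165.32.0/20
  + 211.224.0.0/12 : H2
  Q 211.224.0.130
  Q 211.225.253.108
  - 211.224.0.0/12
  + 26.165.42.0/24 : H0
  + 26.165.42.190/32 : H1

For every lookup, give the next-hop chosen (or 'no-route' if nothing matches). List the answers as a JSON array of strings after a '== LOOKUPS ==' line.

Process each operation:
  add 89.0.0.0/8 -> H0 at depth 8
  del 89.0.0.0/8 (clear depth 8)
  add 26.160.0.0/12 -> H1 at depth 12
  Q 26.160.0.22: descend 000110101010 ; hops seen [H1] ; pick H1
  Q 26.160.120.125: descend 000110101010 ; hops seen [H1] ; pick H1
  add 26.165.32.0/20 -> H0 at depth 20
  Q 26.160.6.202: descend 0001101010100 ; hops seen [H1] ; pick H1
  del 26.160.0.0/12 (clear depth 12)
  del 26.165.32.0/20 (clear depth 20)
  add 211.231.108.96/28 -> H4 at depth 28
  add 0.0.0.0/0 -> H3 at depth 0
  Q 211.231.108.96: descend 1101001111100111011011000110 ; hops seen [H3,H4] ; pick H4
  Q 211.231.108.103: descend 1101001111100111011011000110 ; hops seen [H3,H4] ; pick H4
  del 211.231.108.96/28 (clear depth 28)
  Q 44.147.194.4: descend 00 ; hops seen [H3] ; pick H3
  add 26.160.0.0/12 -> H1 at depth 12
  del 26.160.0.0/12 (clear depth 12)
  add 0.0.0.0/0 -> H3 at depth 0
  add 0.0.0.0/0 -> H4 at depth 0
  Q 39.164.134.136: descend 00 ; hops seen [H4] ; pick H4
  add 26.165.32.0/20 -> H1 at depth 20
  add 0.0.0.0/1 -> H1 at depth 1
  add 26.165.0.0/16 -> H1 at depth 16
  Q 0.0.0.2: descend 000 ; hops seen [H4,H1] ; pick H1
  Q 0.30.96.112: descend 000 ; hops seen [H4,H1] ; pick H1
  Q 0.9.132.111: descend 000 ; hops seen [H4,H1] ; pick H1
  del 26.165.32.0/20 (clear depth 20)
  add 211.224.0.0/12 -> H2 at depth 12
  Q 211.224.0.130: descend 1101001111100 ; hops seen [H4,H2] ; pick H2
  Q 211.225.253.108: descend 1101001111100 ; hops seen [H4,H2] ; pick H2
  del 211.224.0.0/12 (clear depth 12)
  add 26.165.42.0/24 -> H0 at depth 24
  add 26.165.42.190/32 -> H1 at depth 32

== LOOKUPS ==
["H1","H1","H1","H4","H4","H3","H4","H1","H1","H1","H2","H2"]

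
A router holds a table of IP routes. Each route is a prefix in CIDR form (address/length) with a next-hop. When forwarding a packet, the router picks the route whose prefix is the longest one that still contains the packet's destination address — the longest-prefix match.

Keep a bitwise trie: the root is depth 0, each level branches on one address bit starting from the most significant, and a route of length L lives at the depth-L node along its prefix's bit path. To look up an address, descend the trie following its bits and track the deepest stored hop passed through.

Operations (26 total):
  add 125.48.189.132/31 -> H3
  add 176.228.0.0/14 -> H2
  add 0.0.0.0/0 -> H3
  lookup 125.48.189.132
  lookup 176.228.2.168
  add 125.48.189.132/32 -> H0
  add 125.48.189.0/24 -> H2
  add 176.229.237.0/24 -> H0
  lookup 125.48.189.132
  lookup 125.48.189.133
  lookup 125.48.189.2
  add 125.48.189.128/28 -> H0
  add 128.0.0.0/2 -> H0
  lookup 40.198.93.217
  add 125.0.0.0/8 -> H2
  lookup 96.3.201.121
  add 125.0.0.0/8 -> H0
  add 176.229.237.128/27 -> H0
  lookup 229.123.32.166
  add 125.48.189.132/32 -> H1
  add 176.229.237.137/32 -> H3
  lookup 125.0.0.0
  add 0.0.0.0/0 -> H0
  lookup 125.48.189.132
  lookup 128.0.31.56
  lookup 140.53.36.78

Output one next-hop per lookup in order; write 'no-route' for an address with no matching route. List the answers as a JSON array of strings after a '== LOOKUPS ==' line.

Apply in order:
  add 125.48.189.132/31 -> H3 at depth 31
  add 176.228.0.0/14 -> H2 at depth 14
  add 0.0.0.0/0 -> H3 at depth 0
  Q 125.48.189.132: descend 0111110100110000101111011000010 ; hops seen [H3,H3] ; pick H3
  Q 176.228.2.168: descend 10110000111001 ; hops seen [H3,H2] ; pick H2
  add 125.48.189.132/32 -> H0 at depth 32
  add 125.48.189.0/24 -> H2 at depth 24
  add 176.229.237.0/24 -> H0 at depth 24
  Q 125.48.189.132: descend 01111101001100001011110110000100 ; hops seen [H3,H2,H3,H0] ; pick H0
  Q 125.48.189.133: descend 0111110100110000101111011000010 ; hops seen [H3,H2,H3] ; pick H3
  Q 125.48.189.2: descend 011111010011000010111101 ; hops seen [H3,H2] ; pick H2
  add 125.48.189.128/28 -> H0 at depth 28
  add 128.0.0.0/2 -> H0 at depth 2
  Q 40.198.93.217: descend 0 ; hops seen [H3] ; pick H3
  add 125.0.0.0/8 -> H2 at depth 8
  Q 96.3.201.121: descend 011 ; hops seen [H3] ; pick H3
  add 125.0.0.0/8 -> H0 at depth 8
  add 176.229.237.128/27 -> H0 at depth 27
  Q 229.123.32.166: descend 1 ; hops seen [H3] ; pick H3
  add 125.48.189.132/32 -> H1 at depth 32
  add 176.229.237.137/32 -> H3 at depth 32
  Q 125.0.0.0: descend 0111110100 ; hops seen [H3,H0] ; pick H0
  add 0.0.0.0/0 -> H0 at depth 0
  Q 125.48.189.132: descend 01111101001100001011110110000100 ; hops seen [H0,H0,H2,H0,H3,H1] ; pick H1
  Q 128.0.31.56: descend 10 ; hops seen [H0,H0] ; pick H0
  Q 140.53.36.78: descend 10 ; hops seen [H0,H0] ; pick H0

== LOOKUPS ==
["H3","H2","H0","H3","H2","H3","H3","H3","H0","H1","H0","H0"]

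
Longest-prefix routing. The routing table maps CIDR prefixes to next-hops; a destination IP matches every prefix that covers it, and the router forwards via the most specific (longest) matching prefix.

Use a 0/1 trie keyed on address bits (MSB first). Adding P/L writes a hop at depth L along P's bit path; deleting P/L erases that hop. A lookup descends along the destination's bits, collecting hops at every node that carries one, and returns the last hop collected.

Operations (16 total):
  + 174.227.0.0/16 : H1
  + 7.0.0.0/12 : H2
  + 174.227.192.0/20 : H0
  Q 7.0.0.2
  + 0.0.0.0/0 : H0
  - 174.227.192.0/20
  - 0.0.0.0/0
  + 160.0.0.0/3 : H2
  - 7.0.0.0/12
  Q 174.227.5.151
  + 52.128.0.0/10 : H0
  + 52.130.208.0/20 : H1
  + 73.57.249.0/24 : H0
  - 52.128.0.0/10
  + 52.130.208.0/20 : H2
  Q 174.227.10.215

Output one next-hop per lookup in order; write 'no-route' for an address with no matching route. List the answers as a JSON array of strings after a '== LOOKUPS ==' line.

Trace:
  add 174.227.0.0/16 -> H1 at depth 16
  add 7.0.0.0/12 -> H2 at depth 12
  add 174.227.192.0/20 -> H0 at depth 20
  ? 7.0.0.2  path d0:-→d1:-→d2:-→d3:-→d4:-→d5:-→d6:-→d7:-→d8:-→d9:-→d10:-→d11:-→d12:H2  best=H2
  add 0.0.0.0/0 -> H0 at depth 0
  del 174.227.192.0/20 (clear depth 20)
  del 0.0.0.0/0 (clear depth 0)
  add 160.0.0.0/3 -> H2 at depth 3
  del 7.0.0.0/12 (clear depth 12)
  ? 174.227.5.151  path d0:-→d1:-→d2:-→d3:H2→d4:-→d5:-→d6:-→d7:-→d8:-→d9:-→d10:-→d11:-→d12:-→d13:-→d14:-→d15:-→d16:H1  best=H1
  add 52.128.0.0/10 -> H0 at depth 10
  add 52.130.208.0/20 -> H1 at depth 20
  add 73.57.249.0/24 -> H0 at depth 24
  del 52.128.0.0/10 (clear depth 10)
  add 52.130.208.0/20 -> H2 at depth 20
  ? 174.227.10.215  path d0:-→d1:-→d2:-→d3:H2→d4:-→d5:-→d6:-→d7:-→d8:-→d9:-→d10:-→d11:-→d12:-→d13:-→d14:-→d15:-→d16:H1  best=H1

== LOOKUPS ==
["H2","H1","H1"]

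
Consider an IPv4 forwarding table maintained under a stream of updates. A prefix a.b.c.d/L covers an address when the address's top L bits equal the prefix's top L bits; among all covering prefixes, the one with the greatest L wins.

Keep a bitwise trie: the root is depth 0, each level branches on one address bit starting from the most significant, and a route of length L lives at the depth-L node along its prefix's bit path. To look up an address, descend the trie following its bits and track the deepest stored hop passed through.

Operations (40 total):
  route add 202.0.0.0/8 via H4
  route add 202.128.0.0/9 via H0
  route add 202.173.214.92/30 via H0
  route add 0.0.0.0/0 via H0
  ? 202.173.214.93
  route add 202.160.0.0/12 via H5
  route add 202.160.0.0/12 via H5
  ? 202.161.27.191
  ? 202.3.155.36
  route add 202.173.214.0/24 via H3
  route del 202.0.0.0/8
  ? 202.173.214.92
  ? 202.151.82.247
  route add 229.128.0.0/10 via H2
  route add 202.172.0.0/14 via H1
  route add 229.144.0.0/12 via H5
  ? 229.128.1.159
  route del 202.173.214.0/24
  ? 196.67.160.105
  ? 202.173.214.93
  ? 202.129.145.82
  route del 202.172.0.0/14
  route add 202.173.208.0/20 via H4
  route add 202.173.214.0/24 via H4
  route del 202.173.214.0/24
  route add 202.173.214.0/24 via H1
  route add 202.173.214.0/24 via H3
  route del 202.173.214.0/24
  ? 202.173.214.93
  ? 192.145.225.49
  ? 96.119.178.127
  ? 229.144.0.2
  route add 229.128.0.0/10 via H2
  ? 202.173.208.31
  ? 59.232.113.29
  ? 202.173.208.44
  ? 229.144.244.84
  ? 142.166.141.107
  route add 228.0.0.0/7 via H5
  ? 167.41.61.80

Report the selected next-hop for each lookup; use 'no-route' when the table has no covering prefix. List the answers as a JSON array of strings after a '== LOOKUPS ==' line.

Apply in order:
  + 202.0.0.0/8 (H4) depth=8
  + 202.128.0.0/9 (H0) depth=9
  + 202.173.214.92/30 (H0) depth=30
  + 0.0.0.0/0 (H0) depth=0
  lookup 202.173.214.93: bits 110010101010110111010110010111 walk d0:H0→d1:-→d2:-→d3:-→d4:-→d5:-→d6:-→d7:-→d8:H4→d9:H0→d10:-→d11:-→d12:-→d13:-→d14:-→d15:-→d16:-→d17:-→d18:-→d19:-→d20:-→d21:-→d22:-→d23:-→d24:-→d25:-→d26:-→d27:-→d28:-→d29:-→d30:H0 -> H0
  + 202.160.0.0/12 (H5) depth=12
  + 202.160.0.0/12 (H5) depth=12
  lookup 202.161.27.191: bits 110010101010 walk d0:H0→d1:-→d2:-→d3:-→d4:-→d5:-→d6:-→d7:-→d8:H4→d9:H0→d10:-→d11:-→d12:H5 -> H5
  lookup 202.3.155.36: bits 11001010 walk d0:H0→d1:-→d2:-→d3:-→d4:-→d5:-→d6:-→d7:-→d8:H4 -> H4
  + 202.173.214.0/24 (H3) depth=24
  - 202.0.0.0/8 clear@8
  lookup 202.173.214.92: bits 110010101010110111010110010111 walk d0:H0→d1:-→d2:-→d3:-→d4:-→d5:-→d6:-→d7:-→d8:-→d9:H0→d10:-→d11:-→d12:H5→d13:-→d14:-→d15:-→d16:-→d17:-→d18:-→d19:-→d20:-→d21:-→d22:-→d23:-→d24:H3→d25:-→d26:-→d27:-→d28:-→d29:-→d30:H0 -> H0
  lookup 202.151.82.247: bits 1100101010 walk d0:H0→d1:-→d2:-→d3:-→d4:-→d5:-→d6:-→d7:-→d8:-→d9:H0→d10:- -> H0
  + 229.128.0.0/10 (H2) depth=10
  + 202.172.0.0/14 (H1) depth=14
  + 229.144.0.0/12 (H5) depth=12
  lookup 229.128.1.159: bits 11100101100 walk d0:H0→d1:-→d2:-→d3:-→d4:-→d5:-→d6:-→d7:-→d8:-→d9:-→d10:H2→d11:- -> H2
  - 202.173.214.0/24 clear@24
  lookup 196.67.160.105: bits 1100 walk d0:H0→d1:-→d2:-→d3:-→d4:- -> H0
  lookup 202.173.214.93: bits 110010101010110111010110010111 walk d0:H0→d1:-→d2:-→d3:-→d4:-→d5:-→d6:-→d7:-→d8:-→d9:H0→d10:-→d11:-→d12:H5→d13:-→d14:H1→d15:-→d16:-→d17:-→d18:-→d19:-→d20:-→d21:-→d22:-→d23:-→d24:-→d25:-→d26:-→d27:-→d28:-→d29:-→d30:H0 -> H0
  lookup 202.129.145.82: bits 1100101010 walk d0:H0→d1:-→d2:-→d3:-→d4:-→d5:-→d6:-→d7:-→d8:-→d9:H0→d10:- -> H0
  - 202.172.0.0/14 clear@14
  + 202.173.208.0/20 (H4) depth=20
  + 202.173.214.0/24 (H4) depth=24
  - 202.173.214.0/24 clear@24
  + 202.173.214.0/24 (H1) depth=24
  + 202.173.214.0/24 (H3) depth=24
  - 202.173.214.0/24 clear@24
  lookup 202.173.214.93: bits 110010101010110111010110010111 walk d0:H0→d1:-→d2:-→d3:-→d4:-→d5:-→d6:-→d7:-→d8:-→d9:H0→d10:-→d11:-→d12:H5→d13:-→d14:-→d15:-→d16:-→d17:-→d18:-→d19:-→d20:H4→d21:-→d22:-→d23:-→d24:-→d25:-→d26:-→d27:-→d28:-→d29:-→d30:H0 -> H0
  lookup 192.145.225.49: bits 1100 walk d0:H0→d1:-→d2:-→d3:-→d4:- -> H0
  lookup 96.119.178.127: bits ε walk d0:H0 -> H0
  lookup 229.144.0.2: bits 111001011001 walk d0:H0→d1:-→d2:-→d3:-→d4:-→d5:-→d6:-→d7:-→d8:-→d9:-→d10:H2→d11:-→d12:H5 -> H5
  + 229.128.0.0/10 (H2) depth=10
  lookup 202.173.208.31: bits 110010101010110111010 walk d0:H0→d1:-→d2:-→d3:-→d4:-→d5:-→d6:-→d7:-→d8:-→d9:H0→d10:-→d11:-→d12:H5→d13:-→d14:-→d15:-→d16:-→d17:-→d18:-→d19:-→d20:H4→d21:- -> H4
  lookup 59.232.113.29: bits ε walk d0:H0 -> H0
  lookup 202.173.208.44: bits 110010101010110111010 walk d0:H0→d1:-→d2:-→d3:-→d4:-→d5:-→d6:-→d7:-→d8:-→d9:H0→d10:-→d11:-→d12:H5→d13:-→d14:-→d15:-→d16:-→d17:-→d18:-→d19:-→d20:H4→d21:- -> H4
  lookup 229.144.244.84: bits 111001011001 walk d0:H0→d1:-→d2:-→d3:-→d4:-→d5:-→d6:-→d7:-→d8:-→d9:-→d10:H2→d11:-→d12:H5 -> H5
  lookup 142.166.141.107: bits 1 walk d0:H0→d1:- -> H0
  + 228.0.0.0/7 (H5) depth=7
  lookup 167.41.61.80: bits 1 walk d0:H0→d1:- -> H0

== LOOKUPS ==
["H0","H5","H4","H0","H0","H2","H0","H0","H0","H0","H0","H0","H5","H4","H0","H4","H5","H0","H0"]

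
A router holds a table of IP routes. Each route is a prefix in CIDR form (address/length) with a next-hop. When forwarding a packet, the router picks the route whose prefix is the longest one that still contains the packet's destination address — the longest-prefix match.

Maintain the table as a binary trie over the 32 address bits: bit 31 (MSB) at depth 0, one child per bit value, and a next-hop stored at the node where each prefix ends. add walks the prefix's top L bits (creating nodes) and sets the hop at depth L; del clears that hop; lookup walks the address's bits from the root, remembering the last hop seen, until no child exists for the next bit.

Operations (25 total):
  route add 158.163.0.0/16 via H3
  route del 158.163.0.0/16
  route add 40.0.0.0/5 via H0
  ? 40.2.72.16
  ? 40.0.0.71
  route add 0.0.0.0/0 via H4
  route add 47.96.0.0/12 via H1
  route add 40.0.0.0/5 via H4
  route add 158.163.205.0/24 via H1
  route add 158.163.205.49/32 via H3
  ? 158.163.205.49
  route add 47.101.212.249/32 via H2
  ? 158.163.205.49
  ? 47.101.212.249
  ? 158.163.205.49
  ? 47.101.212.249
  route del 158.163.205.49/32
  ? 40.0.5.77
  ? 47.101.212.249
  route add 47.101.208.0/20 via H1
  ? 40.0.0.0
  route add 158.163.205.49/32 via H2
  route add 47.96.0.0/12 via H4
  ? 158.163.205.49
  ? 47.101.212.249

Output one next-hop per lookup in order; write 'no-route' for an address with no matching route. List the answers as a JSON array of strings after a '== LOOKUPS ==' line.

Trace:
  + 158.163.0.0/16 (H3) depth=16
  del 158.163.0.0/16 (clear depth 16)
  + 40.0.0.0/5 (H0) depth=5
  lookup 40.2.72.16: bits 00101 walk d0:-→d1:-→d2:-→d3:-→d4:-→d5:H0 -> H0
  lookup 40.0.0.71: bits 00101 walk d0:-→d1:-→d2:-→d3:-→d4:-→d5:H0 -> H0
  + 0.0.0.0/0 (H4) depth=0
  + 47.96.0.0/12 (H1) depth=12
  + 40.0.0.0/5 (H4) depth=5
  + 158.163.205.0/24 (H1) depth=24
  + 158.163.205.49/32 (H3) depth=32
  lookup 158.163.205.49: bits 10011110101000111100110100110001 walk d0:H4→d1:-→d2:-→d3:-→d4:-→d5:-→d6:-→d7:-→d8:-→d9:-→d10:-→d11:-→d12:-→d13:-→d14:-→d15:-→d16:-→d17:-→d18:-→d19:-→d20:-→d21:-→d22:-→d23:-→d24:H1→d25:-→d26:-→d27:-→d28:-→d29:-→d30:-→d31:-→d32:H3 -> H3
  + 47.101.212.249/32 (H2) depth=32
  lookup 158.163.205.49: bits 10011110101000111100110100110001 walk d0:H4→d1:-→d2:-→d3:-→d4:-→d5:-→d6:-→d7:-→d8:-→d9:-→d10:-→d11:-→d12:-→d13:-→d14:-→d15:-→d16:-→d17:-→d18:-→d19:-→d20:-→d21:-→d22:-→d23:-→d24:H1→d25:-→d26:-→d27:-→d28:-→d29:-→d30:-→d31:-→d32:H3 -> H3
  lookup 47.101.212.249: bits 00101111011001011101010011111001 walk d0:H4→d1:-→d2:-→d3:-→d4:-→d5:H4→d6:-→d7:-→d8:-→d9:-→d10:-→d11:-→d12:H1→d13:-→d14:-→d15:-→d16:-→d17:-→d18:-→d19:-→d20:-→d21:-→d22:-→d23:-→d24:-→d25:-→d26:-→d27:-→d28:-→d29:-→d30:-→d31:-→d32:H2 -> H2
  lookup 158.163.205.49: bits 10011110101000111100110100110001 walk d0:H4→d1:-→d2:-→d3:-→d4:-→d5:-→d6:-→d7:-→d8:-→d9:-→d10:-→d11:-→d12:-→d13:-→d14:-→d15:-→d16:-→d17:-→d18:-→d19:-→d20:-→d21:-→d22:-→d23:-→d24:H1→d25:-→d26:-→d27:-→d28:-→d29:-→d30:-→d31:-→d32:H3 -> H3
  lookup 47.101.212.249: bits 00101111011001011101010011111001 walk d0:H4→d1:-→d2:-→d3:-→d4:-→d5:H4→d6:-→d7:-→d8:-→d9:-→d10:-→d11:-→d12:H1→d13:-→d14:-→d15:-→d16:-→d17:-→d18:-→d19:-→d20:-→d21:-→d22:-→d23:-→d24:-→d25:-→d26:-→d27:-→d28:-→d29:-→d30:-→d31:-→d32:H2 -> H2
  del 158.163.205.49/32 (clear depth 32)
  lookup 40.0.5.77: bits 00101 walk d0:H4→d1:-→d2:-→d3:-→d4:-→d5:H4 -> H4
  lookup 47.101.212.249: bits 00101111011001011101010011111001 walk d0:H4→d1:-→d2:-→d3:-→d4:-→d5:H4→d6:-→d7:-→d8:-→d9:-→d10:-→d11:-→d12:H1→d13:-→d14:-→d15:-→d16:-→d17:-→d18:-→d19:-→d20:-→d21:-→d22:-→d23:-→d24:-→d25:-→d26:-→d27:-→d28:-→d29:-→d30:-→d31:-→d32:H2 -> H2
  + 47.101.208.0/20 (H1) depth=20
  lookup 40.0.0.0: bits 00101 walk d0:H4→d1:-→d2:-→d3:-→d4:-→d5:H4 -> H4
  + 158.163.205.49/32 (H2) depth=32
  + 47.96.0.0/12 (H4) depth=12
  lookup 158.163.205.49: bits 10011110101000111100110100110001 walk d0:H4→d1:-→d2:-→d3:-→d4:-→d5:-→d6:-→d7:-→d8:-→d9:-→d10:-→d11:-→d12:-→d13:-→d14:-→d15:-→d16:-→d17:-→d18:-→d19:-→d20:-→d21:-→d22:-→d23:-→d24:H1→d25:-→d26:-→d27:-→d28:-→d29:-→d30:-→d31:-→d32:H2 -> H2
  lookup 47.101.212.249: bits 00101111011001011101010011111001 walk d0:H4→d1:-→d2:-→d3:-→d4:-→d5:H4→d6:-→d7:-→d8:-→d9:-→d10:-→d11:-→d12:H4→d13:-→d14:-→d15:-→d16:-→d17:-→d18:-→d19:-→d20:H1→d21:-→d22:-→d23:-→d24:-→d25:-→d26:-→d27:-→d28:-→d29:-→d30:-→d31:-→d32:H2 -> H2

== LOOKUPS ==
["H0","H0","H3","H3","H2","H3","H2","H4","H2","H4","H2","H2"]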